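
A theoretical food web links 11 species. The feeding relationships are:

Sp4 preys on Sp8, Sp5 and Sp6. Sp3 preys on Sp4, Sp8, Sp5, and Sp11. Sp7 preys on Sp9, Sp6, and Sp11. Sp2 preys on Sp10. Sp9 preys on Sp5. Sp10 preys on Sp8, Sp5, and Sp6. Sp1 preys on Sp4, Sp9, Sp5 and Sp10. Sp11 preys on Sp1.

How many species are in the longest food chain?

5 species

One longest chain: Sp8 → Sp10 → Sp1 → Sp11 → Sp7.
It has 5 species and 4 links.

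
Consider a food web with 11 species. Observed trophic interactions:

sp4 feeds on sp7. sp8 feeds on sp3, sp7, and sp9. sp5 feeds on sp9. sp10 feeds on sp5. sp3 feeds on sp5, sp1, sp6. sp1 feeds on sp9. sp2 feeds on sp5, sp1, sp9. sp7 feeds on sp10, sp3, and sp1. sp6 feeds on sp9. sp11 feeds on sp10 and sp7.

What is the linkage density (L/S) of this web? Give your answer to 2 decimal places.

L/S = 1.73

There are L = 19 links among S = 11 species.
L/S = 19/11 = 1.7273 ≈ 1.73.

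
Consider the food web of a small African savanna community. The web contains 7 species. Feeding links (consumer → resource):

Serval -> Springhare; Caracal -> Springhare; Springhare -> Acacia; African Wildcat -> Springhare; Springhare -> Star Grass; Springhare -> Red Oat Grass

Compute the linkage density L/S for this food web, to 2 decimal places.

L/S = 0.86

There are L = 6 links among S = 7 species.
L/S = 6/7 = 0.8571 ≈ 0.86.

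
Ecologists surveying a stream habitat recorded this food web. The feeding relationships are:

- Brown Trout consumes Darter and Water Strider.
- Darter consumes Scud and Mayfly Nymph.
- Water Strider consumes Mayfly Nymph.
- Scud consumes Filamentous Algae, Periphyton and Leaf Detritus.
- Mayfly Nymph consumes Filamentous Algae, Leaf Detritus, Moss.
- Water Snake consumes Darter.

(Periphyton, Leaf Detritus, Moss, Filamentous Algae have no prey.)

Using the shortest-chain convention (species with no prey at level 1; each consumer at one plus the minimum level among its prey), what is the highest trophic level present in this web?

4

Basal resources (level 1): Periphyton, Leaf Detritus, Moss, Filamentous Algae.
Following each consumer down to its lowest-level prey: Leaf Detritus → Mayfly Nymph → Water Strider → Brown Trout (levels 1 through 4).
All prey of Brown Trout (Water Strider 3, Darter 3) are at level 3 or above, so Brown Trout is at level 1 + 3 = 4.
Every consumer has at least one prey at level 3 or below, so none exceeds level 4.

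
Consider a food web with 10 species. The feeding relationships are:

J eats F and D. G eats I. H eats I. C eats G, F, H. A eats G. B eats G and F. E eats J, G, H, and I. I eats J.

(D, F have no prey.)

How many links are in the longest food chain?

One longest chain: D → J → I → G → E.
It has 5 species and 4 links.

4 links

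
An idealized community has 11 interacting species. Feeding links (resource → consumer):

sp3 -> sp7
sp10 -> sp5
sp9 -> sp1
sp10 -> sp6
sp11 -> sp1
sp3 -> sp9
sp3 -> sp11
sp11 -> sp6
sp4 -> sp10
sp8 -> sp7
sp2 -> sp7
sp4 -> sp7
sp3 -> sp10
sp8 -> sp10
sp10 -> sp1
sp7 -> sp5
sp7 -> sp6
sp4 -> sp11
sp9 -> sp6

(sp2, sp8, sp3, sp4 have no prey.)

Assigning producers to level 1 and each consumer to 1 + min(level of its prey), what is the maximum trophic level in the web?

Producers (level 1): sp2, sp8, sp3, sp4.
Following each consumer down to its lowest-level prey: sp8 → sp10 → sp1 (levels 1 through 3).
All prey of sp1 (sp10 2, sp11 2, sp9 2) are at level 2 or above, so sp1 is at level 1 + 2 = 3.
Every consumer has at least one prey at level 2 or below, so none exceeds level 3.

3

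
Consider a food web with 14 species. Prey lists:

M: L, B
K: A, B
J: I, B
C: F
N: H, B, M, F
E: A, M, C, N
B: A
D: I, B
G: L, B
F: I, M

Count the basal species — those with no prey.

Basal species (no prey listed): A, H, I, L.
Count: 4.

4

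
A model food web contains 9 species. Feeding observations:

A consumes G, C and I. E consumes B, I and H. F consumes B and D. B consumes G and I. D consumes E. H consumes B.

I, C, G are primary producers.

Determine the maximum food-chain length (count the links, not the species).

One longest chain: I → B → H → E → D → F.
It has 6 species and 5 links.

5 links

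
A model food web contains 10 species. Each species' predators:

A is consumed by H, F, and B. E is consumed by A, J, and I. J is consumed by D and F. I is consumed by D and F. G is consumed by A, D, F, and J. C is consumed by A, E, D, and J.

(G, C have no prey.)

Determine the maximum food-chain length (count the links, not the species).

3 links

One longest chain: C → E → I → D.
It has 4 species and 3 links.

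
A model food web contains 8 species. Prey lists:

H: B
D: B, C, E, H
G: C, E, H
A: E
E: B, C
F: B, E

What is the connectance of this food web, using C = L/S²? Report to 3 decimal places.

C = 0.203

The web has S = 8 species and L = 13 feeding links.
C = L / S² = 13 / 64 = 0.2031 ≈ 0.203.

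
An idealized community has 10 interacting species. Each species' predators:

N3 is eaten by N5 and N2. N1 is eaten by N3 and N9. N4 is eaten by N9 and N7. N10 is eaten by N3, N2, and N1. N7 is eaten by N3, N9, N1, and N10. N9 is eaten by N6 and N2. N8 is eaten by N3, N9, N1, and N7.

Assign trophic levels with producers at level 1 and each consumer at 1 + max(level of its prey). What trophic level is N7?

Trophic level 2

N4 is a producer → level 1.
N7 eats N4 (level 1); other prey at levels: N8 1 → level 2.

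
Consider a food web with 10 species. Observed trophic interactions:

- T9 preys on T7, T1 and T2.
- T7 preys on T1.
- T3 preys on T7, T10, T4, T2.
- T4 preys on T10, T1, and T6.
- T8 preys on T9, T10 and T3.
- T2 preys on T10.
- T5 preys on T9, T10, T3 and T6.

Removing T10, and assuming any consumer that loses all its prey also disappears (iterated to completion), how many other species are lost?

1

Remove T10.
Round 1: T2 (all prey gone) → extinct.
No further losses. Total secondary extinctions: 1.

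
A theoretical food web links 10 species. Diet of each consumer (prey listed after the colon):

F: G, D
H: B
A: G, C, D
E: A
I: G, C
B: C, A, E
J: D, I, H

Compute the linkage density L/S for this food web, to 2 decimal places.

L/S = 1.50

There are L = 15 links among S = 10 species.
L/S = 15/10 = 1.5000 ≈ 1.50.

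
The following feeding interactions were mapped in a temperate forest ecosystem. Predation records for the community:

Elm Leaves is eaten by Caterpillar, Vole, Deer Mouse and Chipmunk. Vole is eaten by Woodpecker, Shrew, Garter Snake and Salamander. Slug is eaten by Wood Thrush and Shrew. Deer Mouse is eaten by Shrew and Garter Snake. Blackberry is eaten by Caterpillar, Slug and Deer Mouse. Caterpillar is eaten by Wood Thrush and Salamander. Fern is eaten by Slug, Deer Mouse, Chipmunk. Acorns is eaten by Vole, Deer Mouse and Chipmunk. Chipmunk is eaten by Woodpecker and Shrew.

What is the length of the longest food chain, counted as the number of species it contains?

3 species

One longest chain: Elm Leaves → Caterpillar → Salamander.
It has 3 species and 2 links.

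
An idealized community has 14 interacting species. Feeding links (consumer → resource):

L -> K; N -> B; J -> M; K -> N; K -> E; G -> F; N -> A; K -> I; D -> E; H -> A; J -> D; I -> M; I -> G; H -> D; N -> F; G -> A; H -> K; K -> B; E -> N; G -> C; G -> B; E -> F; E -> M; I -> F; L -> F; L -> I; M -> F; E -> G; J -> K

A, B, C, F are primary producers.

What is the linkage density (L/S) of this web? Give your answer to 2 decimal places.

L/S = 2.07

There are L = 29 links among S = 14 species.
L/S = 29/14 = 2.0714 ≈ 2.07.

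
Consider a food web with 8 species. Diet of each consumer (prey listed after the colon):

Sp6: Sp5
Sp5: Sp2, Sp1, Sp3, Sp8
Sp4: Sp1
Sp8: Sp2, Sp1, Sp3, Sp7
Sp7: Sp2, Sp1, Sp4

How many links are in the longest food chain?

5 links

One longest chain: Sp1 → Sp4 → Sp7 → Sp8 → Sp5 → Sp6.
It has 6 species and 5 links.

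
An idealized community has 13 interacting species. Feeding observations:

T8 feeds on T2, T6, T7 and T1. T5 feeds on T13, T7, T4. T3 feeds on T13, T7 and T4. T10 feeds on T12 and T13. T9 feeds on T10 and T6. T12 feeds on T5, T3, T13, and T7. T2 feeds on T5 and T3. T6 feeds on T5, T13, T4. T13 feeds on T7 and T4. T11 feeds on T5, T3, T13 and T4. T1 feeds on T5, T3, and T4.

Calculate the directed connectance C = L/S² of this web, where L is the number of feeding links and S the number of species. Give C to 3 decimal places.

C = 0.189

The web has S = 13 species and L = 32 feeding links.
C = L / S² = 32 / 169 = 0.1893 ≈ 0.189.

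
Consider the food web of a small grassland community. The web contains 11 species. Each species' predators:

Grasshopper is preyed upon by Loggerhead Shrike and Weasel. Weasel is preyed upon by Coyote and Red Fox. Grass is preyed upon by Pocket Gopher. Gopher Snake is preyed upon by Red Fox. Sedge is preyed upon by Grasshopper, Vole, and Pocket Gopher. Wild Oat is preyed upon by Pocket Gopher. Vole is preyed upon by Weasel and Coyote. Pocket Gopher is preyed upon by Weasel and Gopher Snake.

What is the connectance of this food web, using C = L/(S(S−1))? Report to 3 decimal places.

The web has S = 11 species and L = 14 feeding links.
C = L / (S(S−1)) = 14 / 110 = 0.1273 ≈ 0.127.

C = 0.127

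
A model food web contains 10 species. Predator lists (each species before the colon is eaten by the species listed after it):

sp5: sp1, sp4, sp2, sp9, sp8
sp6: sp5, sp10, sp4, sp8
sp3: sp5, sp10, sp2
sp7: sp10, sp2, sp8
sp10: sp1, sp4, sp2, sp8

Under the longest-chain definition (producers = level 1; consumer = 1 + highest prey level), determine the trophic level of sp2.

Trophic level 3

sp6 is a producer → level 1.
sp5 eats sp6 (level 1); other prey at levels: sp3 1 → level 2.
sp2 eats sp5 (level 2); other prey at levels: sp3 1, sp7 1, sp10 2 → level 3.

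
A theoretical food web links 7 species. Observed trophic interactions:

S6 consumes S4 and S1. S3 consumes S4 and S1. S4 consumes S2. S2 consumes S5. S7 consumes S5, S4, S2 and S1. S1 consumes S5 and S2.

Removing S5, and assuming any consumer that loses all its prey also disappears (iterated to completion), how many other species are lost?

Remove S5.
Round 1: S2 (all prey gone) → extinct.
Round 2: S4 (all prey gone), S1 (all prey gone) → extinct.
Round 3: S3 (all prey gone), S6 (all prey gone), S7 (all prey gone) → extinct.
No further losses. Total secondary extinctions: 6.

6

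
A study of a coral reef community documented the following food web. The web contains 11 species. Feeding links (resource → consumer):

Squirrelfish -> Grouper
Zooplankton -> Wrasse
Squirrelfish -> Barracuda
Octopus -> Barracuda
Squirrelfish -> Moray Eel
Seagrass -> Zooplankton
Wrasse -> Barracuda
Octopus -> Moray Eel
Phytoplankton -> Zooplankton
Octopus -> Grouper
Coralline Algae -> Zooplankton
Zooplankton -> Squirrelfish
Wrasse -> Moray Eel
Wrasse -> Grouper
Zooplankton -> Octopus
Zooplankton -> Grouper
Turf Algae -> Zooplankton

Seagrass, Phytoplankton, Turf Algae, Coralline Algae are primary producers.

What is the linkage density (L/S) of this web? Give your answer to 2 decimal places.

There are L = 17 links among S = 11 species.
L/S = 17/11 = 1.5455 ≈ 1.55.

L/S = 1.55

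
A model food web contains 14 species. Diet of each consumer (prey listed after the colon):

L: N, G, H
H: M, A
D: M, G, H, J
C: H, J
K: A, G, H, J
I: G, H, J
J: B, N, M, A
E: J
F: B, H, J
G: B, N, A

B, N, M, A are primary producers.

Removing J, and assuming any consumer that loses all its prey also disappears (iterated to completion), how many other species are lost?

Remove J.
Round 1: E (all prey gone) → extinct.
No further losses. Total secondary extinctions: 1.

1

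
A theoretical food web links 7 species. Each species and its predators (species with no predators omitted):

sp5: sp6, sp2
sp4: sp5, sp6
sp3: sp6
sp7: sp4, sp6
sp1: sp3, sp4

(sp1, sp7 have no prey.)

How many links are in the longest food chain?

3 links

One longest chain: sp1 → sp4 → sp5 → sp6.
It has 4 species and 3 links.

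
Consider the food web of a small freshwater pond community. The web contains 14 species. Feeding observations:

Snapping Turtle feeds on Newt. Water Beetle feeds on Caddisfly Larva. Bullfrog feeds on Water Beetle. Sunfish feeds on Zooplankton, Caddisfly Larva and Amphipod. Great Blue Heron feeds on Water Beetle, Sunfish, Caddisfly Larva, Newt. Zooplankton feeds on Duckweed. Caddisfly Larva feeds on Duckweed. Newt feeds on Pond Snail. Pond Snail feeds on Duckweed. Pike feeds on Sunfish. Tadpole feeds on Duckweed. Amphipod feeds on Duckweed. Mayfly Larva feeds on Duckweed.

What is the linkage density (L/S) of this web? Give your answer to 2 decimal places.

L/S = 1.29

There are L = 18 links among S = 14 species.
L/S = 18/14 = 1.2857 ≈ 1.29.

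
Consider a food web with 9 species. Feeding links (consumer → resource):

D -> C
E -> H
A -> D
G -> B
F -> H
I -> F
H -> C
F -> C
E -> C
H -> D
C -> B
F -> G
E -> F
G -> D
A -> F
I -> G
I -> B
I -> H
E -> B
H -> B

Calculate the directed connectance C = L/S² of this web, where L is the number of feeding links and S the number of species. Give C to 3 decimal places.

The web has S = 9 species and L = 20 feeding links.
C = L / S² = 20 / 81 = 0.2469 ≈ 0.247.

C = 0.247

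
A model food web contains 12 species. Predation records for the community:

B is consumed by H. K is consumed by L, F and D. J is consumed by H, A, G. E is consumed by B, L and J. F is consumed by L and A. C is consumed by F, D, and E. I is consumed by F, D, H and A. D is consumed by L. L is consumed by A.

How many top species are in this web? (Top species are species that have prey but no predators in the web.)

3

Top species (has prey, but nothing eats it): H, G, A.
Count: 3.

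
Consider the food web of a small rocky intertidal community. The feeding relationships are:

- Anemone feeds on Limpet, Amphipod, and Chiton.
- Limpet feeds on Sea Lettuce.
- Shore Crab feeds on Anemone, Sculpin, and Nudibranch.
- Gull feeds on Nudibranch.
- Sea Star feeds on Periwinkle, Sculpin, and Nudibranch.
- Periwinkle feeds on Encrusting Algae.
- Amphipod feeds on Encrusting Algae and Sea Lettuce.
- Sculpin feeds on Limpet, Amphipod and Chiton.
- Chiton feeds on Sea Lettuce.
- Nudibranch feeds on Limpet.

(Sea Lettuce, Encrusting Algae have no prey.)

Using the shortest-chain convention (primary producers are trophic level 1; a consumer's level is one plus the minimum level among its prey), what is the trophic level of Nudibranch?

Trophic level 3

Sea Lettuce is a producer → level 1.
Limpet eats Sea Lettuce → level 2.
Nudibranch eats Limpet → level 3.
No prey of Nudibranch is below level 2, so 3 is the minimum.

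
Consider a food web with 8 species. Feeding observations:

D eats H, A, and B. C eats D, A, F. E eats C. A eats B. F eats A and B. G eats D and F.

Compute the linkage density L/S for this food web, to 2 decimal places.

L/S = 1.50

There are L = 12 links among S = 8 species.
L/S = 12/8 = 1.5000 ≈ 1.50.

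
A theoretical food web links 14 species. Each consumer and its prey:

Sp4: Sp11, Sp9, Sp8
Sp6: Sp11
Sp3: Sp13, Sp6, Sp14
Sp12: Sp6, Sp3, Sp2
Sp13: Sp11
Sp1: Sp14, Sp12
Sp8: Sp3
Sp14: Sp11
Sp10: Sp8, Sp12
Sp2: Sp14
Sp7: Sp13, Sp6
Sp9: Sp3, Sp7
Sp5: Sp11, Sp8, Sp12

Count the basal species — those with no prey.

1

Basal species (no prey listed): Sp11.
Count: 1.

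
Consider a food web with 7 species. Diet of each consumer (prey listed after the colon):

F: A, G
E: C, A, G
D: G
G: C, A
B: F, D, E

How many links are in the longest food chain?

One longest chain: C → G → F → B.
It has 4 species and 3 links.

3 links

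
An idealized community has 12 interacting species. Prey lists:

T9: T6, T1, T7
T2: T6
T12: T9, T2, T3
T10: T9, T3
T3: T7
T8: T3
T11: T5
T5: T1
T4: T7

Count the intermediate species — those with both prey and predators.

Intermediate species (has both prey and predators): T9, T5, T2, T3.
Count: 4.

4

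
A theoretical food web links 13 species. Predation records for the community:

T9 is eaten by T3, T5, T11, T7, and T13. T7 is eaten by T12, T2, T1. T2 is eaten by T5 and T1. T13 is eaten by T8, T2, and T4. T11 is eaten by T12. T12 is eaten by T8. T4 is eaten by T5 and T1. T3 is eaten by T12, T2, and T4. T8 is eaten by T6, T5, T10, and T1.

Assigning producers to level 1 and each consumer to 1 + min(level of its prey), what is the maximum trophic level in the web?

4

Producers (level 1): T9.
Following each consumer down to its lowest-level prey: T9 → T13 → T8 → T10 (levels 1 through 4).
All prey of T10 (T8 3) are at level 3 or above, so T10 is at level 1 + 3 = 4.
Every consumer has at least one prey at level 3 or below, so none exceeds level 4.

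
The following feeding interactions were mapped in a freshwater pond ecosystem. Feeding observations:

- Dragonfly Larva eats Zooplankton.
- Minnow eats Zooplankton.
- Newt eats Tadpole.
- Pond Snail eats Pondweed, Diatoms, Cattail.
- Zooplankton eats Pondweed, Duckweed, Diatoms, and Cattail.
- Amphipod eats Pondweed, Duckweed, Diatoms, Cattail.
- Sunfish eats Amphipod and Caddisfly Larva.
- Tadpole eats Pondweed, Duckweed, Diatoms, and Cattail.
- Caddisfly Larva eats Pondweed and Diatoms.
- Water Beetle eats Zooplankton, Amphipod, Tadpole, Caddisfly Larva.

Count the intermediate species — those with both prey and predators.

4

Intermediate species (has both prey and predators): Amphipod, Zooplankton, Caddisfly Larva, Tadpole.
Count: 4.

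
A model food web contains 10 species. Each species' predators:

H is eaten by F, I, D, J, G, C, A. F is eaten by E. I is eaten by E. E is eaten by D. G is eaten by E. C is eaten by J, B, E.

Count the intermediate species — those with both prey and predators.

5

Intermediate species (has both prey and predators): G, F, I, C, E.
Count: 5.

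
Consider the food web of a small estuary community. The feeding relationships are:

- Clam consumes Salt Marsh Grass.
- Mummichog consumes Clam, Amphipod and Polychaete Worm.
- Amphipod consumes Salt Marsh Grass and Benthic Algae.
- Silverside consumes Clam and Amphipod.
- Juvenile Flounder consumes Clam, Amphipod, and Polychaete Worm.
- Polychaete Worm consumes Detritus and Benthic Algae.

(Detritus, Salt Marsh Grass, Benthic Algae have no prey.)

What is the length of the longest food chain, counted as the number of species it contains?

3 species

One longest chain: Detritus → Polychaete Worm → Mummichog.
It has 3 species and 2 links.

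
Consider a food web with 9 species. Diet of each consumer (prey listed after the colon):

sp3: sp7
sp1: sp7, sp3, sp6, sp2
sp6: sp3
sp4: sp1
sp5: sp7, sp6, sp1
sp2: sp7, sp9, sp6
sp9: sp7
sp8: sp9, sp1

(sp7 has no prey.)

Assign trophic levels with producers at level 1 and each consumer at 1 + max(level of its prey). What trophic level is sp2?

sp7 is a producer → level 1.
sp3 eats sp7 → level 2.
sp6 eats sp3 → level 3.
sp2 eats sp6 (level 3); other prey at levels: sp7 1, sp9 2 → level 4.

Trophic level 4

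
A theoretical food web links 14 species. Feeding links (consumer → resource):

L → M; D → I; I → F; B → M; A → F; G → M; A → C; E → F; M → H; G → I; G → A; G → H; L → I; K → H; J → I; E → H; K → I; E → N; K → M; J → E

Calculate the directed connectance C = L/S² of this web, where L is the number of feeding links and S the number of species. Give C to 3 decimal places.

C = 0.102

The web has S = 14 species and L = 20 feeding links.
C = L / S² = 20 / 196 = 0.1020 ≈ 0.102.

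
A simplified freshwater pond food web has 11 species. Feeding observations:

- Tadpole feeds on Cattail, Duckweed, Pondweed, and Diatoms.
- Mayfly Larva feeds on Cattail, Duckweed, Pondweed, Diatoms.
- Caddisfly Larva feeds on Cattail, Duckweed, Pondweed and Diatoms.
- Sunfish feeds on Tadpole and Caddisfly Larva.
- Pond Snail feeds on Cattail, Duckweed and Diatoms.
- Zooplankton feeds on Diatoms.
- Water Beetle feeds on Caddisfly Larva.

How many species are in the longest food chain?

3 species

One longest chain: Diatoms → Caddisfly Larva → Water Beetle.
It has 3 species and 2 links.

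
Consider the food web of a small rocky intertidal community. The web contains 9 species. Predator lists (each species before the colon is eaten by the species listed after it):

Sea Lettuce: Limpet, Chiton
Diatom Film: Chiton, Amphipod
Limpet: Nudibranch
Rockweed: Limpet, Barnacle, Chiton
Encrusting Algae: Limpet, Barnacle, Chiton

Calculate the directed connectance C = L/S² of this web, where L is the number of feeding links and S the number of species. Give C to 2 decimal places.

C = 0.14

The web has S = 9 species and L = 11 feeding links.
C = L / S² = 11 / 81 = 0.1358 ≈ 0.14.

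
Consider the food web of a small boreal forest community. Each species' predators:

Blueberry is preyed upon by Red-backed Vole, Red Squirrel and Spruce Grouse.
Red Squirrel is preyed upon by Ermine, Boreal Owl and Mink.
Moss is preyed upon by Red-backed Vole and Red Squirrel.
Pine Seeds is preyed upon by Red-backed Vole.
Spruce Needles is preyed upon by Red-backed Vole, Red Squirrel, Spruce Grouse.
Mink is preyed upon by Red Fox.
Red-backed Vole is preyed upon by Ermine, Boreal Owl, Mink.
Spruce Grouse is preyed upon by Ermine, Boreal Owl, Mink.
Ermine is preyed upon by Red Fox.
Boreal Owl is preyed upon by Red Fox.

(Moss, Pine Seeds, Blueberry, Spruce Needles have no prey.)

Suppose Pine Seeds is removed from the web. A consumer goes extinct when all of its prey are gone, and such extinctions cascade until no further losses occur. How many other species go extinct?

Remove Pine Seeds.
Every predator of it retains at least one other prey: Red-backed Vole still has Moss, Blueberry, Spruce Needles.
No consumer loses all prey, so no secondary extinctions occur.

0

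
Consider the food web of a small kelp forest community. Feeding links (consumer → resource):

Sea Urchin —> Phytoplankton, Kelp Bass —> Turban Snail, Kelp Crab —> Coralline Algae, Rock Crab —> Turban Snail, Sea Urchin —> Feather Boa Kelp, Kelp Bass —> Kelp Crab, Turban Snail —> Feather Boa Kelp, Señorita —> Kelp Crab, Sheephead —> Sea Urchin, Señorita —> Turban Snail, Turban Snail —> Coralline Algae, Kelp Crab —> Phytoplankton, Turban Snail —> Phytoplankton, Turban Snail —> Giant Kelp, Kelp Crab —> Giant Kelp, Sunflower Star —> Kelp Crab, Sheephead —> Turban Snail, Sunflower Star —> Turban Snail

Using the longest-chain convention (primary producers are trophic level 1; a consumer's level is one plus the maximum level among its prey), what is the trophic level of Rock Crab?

Feather Boa Kelp is a producer → level 1.
Turban Snail eats Feather Boa Kelp (level 1); other prey at levels: Coralline Algae 1, Phytoplankton 1, Giant Kelp 1 → level 2.
Rock Crab eats Turban Snail → level 3.

Trophic level 3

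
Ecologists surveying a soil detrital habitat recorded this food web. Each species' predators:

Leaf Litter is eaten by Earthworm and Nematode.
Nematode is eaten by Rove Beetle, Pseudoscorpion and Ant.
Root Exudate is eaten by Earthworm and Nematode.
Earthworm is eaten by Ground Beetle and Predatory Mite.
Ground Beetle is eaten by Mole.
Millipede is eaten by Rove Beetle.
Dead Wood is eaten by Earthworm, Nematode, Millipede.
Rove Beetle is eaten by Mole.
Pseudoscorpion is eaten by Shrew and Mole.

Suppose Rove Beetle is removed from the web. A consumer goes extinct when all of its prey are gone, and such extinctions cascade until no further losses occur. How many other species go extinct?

0

Remove Rove Beetle.
Every predator of it retains at least one other prey: Mole still has Pseudoscorpion, Ground Beetle.
No consumer loses all prey, so no secondary extinctions occur.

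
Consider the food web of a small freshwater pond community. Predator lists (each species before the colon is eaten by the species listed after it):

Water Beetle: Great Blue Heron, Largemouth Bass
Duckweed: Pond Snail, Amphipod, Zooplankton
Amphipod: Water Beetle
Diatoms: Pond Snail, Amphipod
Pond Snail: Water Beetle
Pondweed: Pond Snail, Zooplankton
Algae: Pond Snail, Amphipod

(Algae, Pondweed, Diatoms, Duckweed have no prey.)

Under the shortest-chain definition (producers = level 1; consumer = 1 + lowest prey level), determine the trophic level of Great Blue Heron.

Algae is a producer → level 1.
Pond Snail eats Algae → level 2.
Water Beetle eats Pond Snail → level 3.
Great Blue Heron eats Water Beetle → level 4.
No prey of Great Blue Heron is below level 3, so 4 is the minimum.

Trophic level 4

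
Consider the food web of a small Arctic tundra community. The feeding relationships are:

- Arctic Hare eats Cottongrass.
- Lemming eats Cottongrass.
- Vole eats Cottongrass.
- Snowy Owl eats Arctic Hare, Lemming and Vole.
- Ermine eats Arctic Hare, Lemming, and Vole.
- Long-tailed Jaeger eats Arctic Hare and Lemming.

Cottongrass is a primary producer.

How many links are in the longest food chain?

2 links

One longest chain: Cottongrass → Arctic Hare → Long-tailed Jaeger.
It has 3 species and 2 links.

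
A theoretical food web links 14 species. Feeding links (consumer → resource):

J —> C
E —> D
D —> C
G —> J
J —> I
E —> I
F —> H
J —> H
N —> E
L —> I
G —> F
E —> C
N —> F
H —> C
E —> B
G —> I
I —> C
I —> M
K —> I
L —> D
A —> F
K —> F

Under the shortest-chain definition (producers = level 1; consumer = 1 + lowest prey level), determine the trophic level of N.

Trophic level 3

B is a producer → level 1.
E eats B → level 2.
N eats E → level 3.
No prey of N is below level 2, so 3 is the minimum.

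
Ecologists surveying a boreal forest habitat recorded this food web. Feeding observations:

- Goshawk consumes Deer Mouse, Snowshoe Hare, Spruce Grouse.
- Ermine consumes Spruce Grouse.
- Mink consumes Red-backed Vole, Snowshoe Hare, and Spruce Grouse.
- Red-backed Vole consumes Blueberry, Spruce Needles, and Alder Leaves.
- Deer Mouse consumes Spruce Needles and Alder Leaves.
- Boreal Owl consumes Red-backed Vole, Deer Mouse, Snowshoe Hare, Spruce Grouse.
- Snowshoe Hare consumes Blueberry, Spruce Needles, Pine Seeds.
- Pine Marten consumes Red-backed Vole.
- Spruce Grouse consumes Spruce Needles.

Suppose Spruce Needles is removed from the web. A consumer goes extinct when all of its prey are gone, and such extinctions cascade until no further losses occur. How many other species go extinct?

Remove Spruce Needles.
Round 1: Spruce Grouse (all prey gone) → extinct.
Round 2: Ermine (all prey gone) → extinct.
No further losses. Total secondary extinctions: 2.

2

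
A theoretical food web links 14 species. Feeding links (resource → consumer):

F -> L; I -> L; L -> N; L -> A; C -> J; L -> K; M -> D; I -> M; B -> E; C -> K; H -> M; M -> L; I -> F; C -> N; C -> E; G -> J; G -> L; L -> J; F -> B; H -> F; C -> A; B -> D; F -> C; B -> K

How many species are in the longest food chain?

4 species

One longest chain: I → F → B → D.
It has 4 species and 3 links.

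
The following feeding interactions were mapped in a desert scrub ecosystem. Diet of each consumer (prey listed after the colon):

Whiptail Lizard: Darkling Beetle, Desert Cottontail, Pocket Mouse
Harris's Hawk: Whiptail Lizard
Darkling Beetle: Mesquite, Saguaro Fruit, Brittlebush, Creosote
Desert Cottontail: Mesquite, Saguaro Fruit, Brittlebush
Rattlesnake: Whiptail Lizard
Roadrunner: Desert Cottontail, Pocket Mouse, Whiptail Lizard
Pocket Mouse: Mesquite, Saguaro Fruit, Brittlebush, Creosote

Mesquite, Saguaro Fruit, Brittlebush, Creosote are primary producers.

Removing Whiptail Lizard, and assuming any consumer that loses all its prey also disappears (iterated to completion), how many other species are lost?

2

Remove Whiptail Lizard.
Round 1: Harris's Hawk (all prey gone), Rattlesnake (all prey gone) → extinct.
No further losses. Total secondary extinctions: 2.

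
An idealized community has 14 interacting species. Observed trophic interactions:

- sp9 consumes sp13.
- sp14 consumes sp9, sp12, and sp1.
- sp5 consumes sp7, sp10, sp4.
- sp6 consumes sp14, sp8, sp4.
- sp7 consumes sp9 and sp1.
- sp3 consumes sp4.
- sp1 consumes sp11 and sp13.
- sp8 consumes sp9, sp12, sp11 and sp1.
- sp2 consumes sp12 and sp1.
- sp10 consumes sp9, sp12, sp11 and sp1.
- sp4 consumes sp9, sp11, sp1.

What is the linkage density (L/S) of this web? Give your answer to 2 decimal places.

L/S = 2.00

There are L = 28 links among S = 14 species.
L/S = 28/14 = 2.0000 ≈ 2.00.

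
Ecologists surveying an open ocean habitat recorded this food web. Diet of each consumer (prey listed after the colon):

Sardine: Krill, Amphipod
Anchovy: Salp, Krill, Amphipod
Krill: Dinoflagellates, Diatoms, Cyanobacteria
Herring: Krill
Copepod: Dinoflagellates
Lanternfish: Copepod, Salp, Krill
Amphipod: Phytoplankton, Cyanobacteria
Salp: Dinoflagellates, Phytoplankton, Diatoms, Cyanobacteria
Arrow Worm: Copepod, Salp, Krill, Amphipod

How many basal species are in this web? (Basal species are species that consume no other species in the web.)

Basal species (no prey listed): Dinoflagellates, Phytoplankton, Diatoms, Cyanobacteria.
Count: 4.

4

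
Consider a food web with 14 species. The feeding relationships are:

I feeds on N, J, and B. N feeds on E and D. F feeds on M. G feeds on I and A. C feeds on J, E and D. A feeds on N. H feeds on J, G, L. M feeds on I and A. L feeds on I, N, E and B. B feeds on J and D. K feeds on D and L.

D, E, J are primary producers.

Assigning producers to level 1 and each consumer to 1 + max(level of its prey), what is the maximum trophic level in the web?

5

Producers (level 1): D, E, J.
D → N → A → M → F gives F level 5.
No species has a prey at level 5, so no species reaches level 6.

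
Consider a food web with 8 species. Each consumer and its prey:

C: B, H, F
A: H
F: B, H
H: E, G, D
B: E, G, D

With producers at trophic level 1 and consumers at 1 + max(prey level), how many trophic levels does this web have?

Producers (level 1): E, G, D.
E → B → F → C gives C level 4.
No species has a prey at level 4, so no species reaches level 5.

4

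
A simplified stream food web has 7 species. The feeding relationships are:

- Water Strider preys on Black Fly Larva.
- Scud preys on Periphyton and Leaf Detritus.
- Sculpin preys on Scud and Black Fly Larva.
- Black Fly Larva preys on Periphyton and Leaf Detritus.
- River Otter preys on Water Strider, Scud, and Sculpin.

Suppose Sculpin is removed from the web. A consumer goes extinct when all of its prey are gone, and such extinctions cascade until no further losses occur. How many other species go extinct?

0

Remove Sculpin.
Every predator of it retains at least one other prey: River Otter still has Scud, Water Strider.
No consumer loses all prey, so no secondary extinctions occur.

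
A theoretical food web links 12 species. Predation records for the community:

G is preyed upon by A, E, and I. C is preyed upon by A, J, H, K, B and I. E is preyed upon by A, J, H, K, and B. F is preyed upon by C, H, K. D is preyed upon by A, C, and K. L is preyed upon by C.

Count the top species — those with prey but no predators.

Top species (has prey, but nothing eats it): I, A, B, H, J, K.
Count: 6.

6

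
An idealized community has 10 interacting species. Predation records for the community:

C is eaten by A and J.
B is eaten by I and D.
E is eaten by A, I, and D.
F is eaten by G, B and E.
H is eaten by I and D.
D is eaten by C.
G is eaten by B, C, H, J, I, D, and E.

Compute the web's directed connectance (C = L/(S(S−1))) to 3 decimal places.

C = 0.222

The web has S = 10 species and L = 20 feeding links.
C = L / (S(S−1)) = 20 / 90 = 0.2222 ≈ 0.222.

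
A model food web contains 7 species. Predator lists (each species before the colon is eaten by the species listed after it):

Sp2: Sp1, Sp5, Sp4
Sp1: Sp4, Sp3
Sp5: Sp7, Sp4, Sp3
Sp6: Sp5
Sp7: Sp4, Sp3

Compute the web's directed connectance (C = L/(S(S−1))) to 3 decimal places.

C = 0.262

The web has S = 7 species and L = 11 feeding links.
C = L / (S(S−1)) = 11 / 42 = 0.2619 ≈ 0.262.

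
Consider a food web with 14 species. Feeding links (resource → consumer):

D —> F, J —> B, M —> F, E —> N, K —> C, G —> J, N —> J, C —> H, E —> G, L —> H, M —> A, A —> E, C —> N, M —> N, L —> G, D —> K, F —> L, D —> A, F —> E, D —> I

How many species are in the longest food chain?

6 species

One longest chain: D → F → E → G → J → B.
It has 6 species and 5 links.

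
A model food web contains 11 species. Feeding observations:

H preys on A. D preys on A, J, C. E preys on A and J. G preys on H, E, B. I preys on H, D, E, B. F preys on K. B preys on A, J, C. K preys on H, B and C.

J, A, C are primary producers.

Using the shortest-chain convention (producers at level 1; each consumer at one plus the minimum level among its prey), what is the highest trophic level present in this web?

3

Producers (level 1): J, A, C.
Following each consumer down to its lowest-level prey: J → E → G (levels 1 through 3).
All prey of G (E 2, B 2, H 2) are at level 2 or above, so G is at level 1 + 2 = 3.
Every consumer has at least one prey at level 2 or below, so none exceeds level 3.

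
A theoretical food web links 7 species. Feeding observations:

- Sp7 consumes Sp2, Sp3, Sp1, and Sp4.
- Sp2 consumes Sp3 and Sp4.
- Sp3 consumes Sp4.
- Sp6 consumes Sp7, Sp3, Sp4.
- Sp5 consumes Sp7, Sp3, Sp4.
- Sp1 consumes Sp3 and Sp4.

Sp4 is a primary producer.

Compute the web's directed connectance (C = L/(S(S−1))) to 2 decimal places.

C = 0.36

The web has S = 7 species and L = 15 feeding links.
C = L / (S(S−1)) = 15 / 42 = 0.3571 ≈ 0.36.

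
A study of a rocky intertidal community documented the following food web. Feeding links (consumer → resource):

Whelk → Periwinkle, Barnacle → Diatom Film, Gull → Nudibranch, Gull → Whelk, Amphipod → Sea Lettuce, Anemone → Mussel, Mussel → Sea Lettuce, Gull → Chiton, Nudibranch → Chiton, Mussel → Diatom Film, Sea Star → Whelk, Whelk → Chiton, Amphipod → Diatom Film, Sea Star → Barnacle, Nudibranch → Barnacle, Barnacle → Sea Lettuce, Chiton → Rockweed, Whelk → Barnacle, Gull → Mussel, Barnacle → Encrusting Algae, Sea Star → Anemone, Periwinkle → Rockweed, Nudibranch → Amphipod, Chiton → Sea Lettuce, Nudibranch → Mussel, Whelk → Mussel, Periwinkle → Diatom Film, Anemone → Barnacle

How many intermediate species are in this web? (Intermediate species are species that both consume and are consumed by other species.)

Intermediate species (has both prey and predators): Chiton, Amphipod, Periwinkle, Barnacle, Mussel, Nudibranch, Whelk, Anemone.
Count: 8.

8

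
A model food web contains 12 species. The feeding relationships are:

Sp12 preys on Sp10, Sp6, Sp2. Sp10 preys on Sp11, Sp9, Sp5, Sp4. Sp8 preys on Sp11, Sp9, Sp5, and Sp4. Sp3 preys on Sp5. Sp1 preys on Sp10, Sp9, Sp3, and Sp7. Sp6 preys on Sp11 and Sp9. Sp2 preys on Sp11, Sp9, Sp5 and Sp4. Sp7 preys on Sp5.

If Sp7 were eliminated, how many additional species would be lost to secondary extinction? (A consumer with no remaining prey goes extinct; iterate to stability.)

0

Remove Sp7.
Every predator of it retains at least one other prey: Sp1 still has Sp9, Sp10, Sp3.
No consumer loses all prey, so no secondary extinctions occur.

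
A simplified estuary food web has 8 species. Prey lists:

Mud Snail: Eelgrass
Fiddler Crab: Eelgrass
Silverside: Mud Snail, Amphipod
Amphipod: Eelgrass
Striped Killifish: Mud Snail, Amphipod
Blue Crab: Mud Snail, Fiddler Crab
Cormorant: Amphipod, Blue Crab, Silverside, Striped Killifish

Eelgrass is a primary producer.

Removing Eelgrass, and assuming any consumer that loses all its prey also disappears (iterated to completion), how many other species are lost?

Remove Eelgrass.
Round 1: Mud Snail (all prey gone), Amphipod (all prey gone), Fiddler Crab (all prey gone) → extinct.
Round 2: Blue Crab (all prey gone), Silverside (all prey gone), Striped Killifish (all prey gone) → extinct.
Round 3: Cormorant (all prey gone) → extinct.
No further losses. Total secondary extinctions: 7.

7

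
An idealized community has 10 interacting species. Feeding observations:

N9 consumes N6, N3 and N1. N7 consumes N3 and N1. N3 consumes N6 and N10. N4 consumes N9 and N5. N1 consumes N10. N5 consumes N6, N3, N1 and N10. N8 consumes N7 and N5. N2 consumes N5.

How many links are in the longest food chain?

One longest chain: N6 → N3 → N5 → N2.
It has 4 species and 3 links.

3 links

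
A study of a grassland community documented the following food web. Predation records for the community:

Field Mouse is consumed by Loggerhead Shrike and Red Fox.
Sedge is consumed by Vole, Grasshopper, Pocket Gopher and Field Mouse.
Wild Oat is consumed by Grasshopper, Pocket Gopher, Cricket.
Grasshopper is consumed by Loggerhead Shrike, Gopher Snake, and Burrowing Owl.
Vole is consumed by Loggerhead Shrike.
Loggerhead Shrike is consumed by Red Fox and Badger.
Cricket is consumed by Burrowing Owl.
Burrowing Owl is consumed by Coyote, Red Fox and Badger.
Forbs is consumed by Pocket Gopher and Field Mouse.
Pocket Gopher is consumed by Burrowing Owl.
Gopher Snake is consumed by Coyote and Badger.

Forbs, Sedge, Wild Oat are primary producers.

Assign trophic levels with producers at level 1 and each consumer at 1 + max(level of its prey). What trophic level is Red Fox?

Trophic level 4

Forbs is a producer → level 1.
Field Mouse eats Forbs (level 1); other prey at levels: Sedge 1 → level 2.
Loggerhead Shrike eats Field Mouse (level 2); other prey at levels: Grasshopper 2, Vole 2 → level 3.
Red Fox eats Loggerhead Shrike (level 3); other prey at levels: Field Mouse 2, Burrowing Owl 3 → level 4.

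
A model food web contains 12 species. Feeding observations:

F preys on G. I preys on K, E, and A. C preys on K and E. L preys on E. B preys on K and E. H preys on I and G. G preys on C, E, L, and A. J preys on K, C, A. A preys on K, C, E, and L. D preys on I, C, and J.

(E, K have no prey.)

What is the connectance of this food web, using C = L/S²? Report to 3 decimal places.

The web has S = 12 species and L = 25 feeding links.
C = L / S² = 25 / 144 = 0.1736 ≈ 0.174.

C = 0.174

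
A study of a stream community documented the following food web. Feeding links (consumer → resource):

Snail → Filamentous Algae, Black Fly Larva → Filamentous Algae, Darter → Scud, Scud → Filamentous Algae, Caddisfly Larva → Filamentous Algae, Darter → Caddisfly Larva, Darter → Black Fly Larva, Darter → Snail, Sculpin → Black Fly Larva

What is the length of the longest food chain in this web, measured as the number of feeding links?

2 links

One longest chain: Filamentous Algae → Black Fly Larva → Darter.
It has 3 species and 2 links.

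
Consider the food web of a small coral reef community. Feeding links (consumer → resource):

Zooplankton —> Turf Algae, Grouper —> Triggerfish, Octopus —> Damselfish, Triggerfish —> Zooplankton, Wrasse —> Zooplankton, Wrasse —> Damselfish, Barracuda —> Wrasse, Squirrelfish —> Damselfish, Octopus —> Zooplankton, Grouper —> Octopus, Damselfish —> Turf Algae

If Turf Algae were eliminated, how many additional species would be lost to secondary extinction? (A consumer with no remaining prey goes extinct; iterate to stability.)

8

Remove Turf Algae.
Round 1: Zooplankton (all prey gone), Damselfish (all prey gone) → extinct.
Round 2: Wrasse (all prey gone), Octopus (all prey gone), Triggerfish (all prey gone), Squirrelfish (all prey gone) → extinct.
Round 3: Grouper (all prey gone), Barracuda (all prey gone) → extinct.
No further losses. Total secondary extinctions: 8.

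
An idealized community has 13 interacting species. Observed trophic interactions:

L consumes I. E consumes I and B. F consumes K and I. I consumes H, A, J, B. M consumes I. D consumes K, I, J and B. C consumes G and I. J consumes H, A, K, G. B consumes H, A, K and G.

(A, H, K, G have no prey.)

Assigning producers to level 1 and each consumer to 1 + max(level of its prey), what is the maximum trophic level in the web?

4

Producers (level 1): A, H, K, G.
A → B → I → L gives L level 4.
No species has a prey at level 4, so no species reaches level 5.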